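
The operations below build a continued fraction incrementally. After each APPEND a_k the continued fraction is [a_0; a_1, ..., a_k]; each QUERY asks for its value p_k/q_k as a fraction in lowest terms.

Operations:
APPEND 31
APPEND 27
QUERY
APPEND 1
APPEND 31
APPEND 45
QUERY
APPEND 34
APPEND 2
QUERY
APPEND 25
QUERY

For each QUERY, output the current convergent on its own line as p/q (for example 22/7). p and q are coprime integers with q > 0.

APPEND 31: p_0 = 31·1 + 0 = 31, q_0 = 31·0 + 1 = 1 → 31/1
APPEND 27: p_1 = 27·31 + 1 = 838, q_1 = 27·1 + 0 = 27 → 838/27
APPEND 1: p_2 = 1·838 + 31 = 869, q_2 = 1·27 + 1 = 28 → 869/28
APPEND 31: p_3 = 31·869 + 838 = 27777, q_3 = 31·28 + 27 = 895 → 27777/895
APPEND 45: p_4 = 45·27777 + 869 = 1250834, q_4 = 45·895 + 28 = 40303 → 1250834/40303
APPEND 34: p_5 = 34·1250834 + 27777 = 42556133, q_5 = 34·40303 + 895 = 1371197 → 42556133/1371197
APPEND 2: p_6 = 2·42556133 + 1250834 = 86363100, q_6 = 2·1371197 + 40303 = 2782697 → 86363100/2782697
APPEND 25: p_7 = 25·86363100 + 42556133 = 2201633633, q_7 = 25·2782697 + 1371197 = 70938622 → 2201633633/70938622

838/27
1250834/40303
86363100/2782697
2201633633/70938622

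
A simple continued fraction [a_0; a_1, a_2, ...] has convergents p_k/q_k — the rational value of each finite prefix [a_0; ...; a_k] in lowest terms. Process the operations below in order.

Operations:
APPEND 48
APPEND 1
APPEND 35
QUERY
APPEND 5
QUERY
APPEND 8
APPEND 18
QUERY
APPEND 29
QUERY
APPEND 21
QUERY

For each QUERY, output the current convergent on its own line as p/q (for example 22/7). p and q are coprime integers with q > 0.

APPEND 48: p_0 = 48·1 + 0 = 48, q_0 = 48·0 + 1 = 1 → 48/1
APPEND 1: p_1 = 1·48 + 1 = 49, q_1 = 1·1 + 0 = 1 → 49/1
APPEND 35: p_2 = 35·49 + 48 = 1763, q_2 = 35·1 + 1 = 36 → 1763/36
APPEND 5: p_3 = 5·1763 + 49 = 8864, q_3 = 5·36 + 1 = 181 → 8864/181
APPEND 8: p_4 = 8·8864 + 1763 = 72675, q_4 = 8·181 + 36 = 1484 → 72675/1484
APPEND 18: p_5 = 18·72675 + 8864 = 1317014, q_5 = 18·1484 + 181 = 26893 → 1317014/26893
APPEND 29: p_6 = 29·1317014 + 72675 = 38266081, q_6 = 29·26893 + 1484 = 781381 → 38266081/781381
APPEND 21: p_7 = 21·38266081 + 1317014 = 804904715, q_7 = 21·781381 + 26893 = 16435894 → 804904715/16435894

1763/36
8864/181
1317014/26893
38266081/781381
804904715/16435894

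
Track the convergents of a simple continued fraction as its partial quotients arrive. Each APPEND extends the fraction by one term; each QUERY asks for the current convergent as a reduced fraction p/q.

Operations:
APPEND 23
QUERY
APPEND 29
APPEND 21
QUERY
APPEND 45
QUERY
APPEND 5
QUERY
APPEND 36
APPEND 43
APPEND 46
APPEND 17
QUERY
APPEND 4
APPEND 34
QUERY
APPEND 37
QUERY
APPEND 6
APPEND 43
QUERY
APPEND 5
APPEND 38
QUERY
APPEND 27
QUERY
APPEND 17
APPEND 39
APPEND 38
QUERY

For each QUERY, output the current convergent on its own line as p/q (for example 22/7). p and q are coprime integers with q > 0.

APPEND 23: p_0 = 23·1 + 0 = 23, q_0 = 23·0 + 1 = 1 → 23/1
APPEND 29: p_1 = 29·23 + 1 = 668, q_1 = 29·1 + 0 = 29 → 668/29
APPEND 21: p_2 = 21·668 + 23 = 14051, q_2 = 21·29 + 1 = 610 → 14051/610
APPEND 45: p_3 = 45·14051 + 668 = 632963, q_3 = 45·610 + 29 = 27479 → 632963/27479
APPEND 5: p_4 = 5·632963 + 14051 = 3178866, q_4 = 5·27479 + 610 = 138005 → 3178866/138005
APPEND 36: p_5 = 36·3178866 + 632963 = 115072139, q_5 = 36·138005 + 27479 = 4995659 → 115072139/4995659
APPEND 43: p_6 = 43·115072139 + 3178866 = 4951280843, q_6 = 43·4995659 + 138005 = 214951342 → 4951280843/214951342
APPEND 46: p_7 = 46·4951280843 + 115072139 = 227873990917, q_7 = 46·214951342 + 4995659 = 9892757391 → 227873990917/9892757391
APPEND 17: p_8 = 17·227873990917 + 4951280843 = 3878809126432, q_8 = 17·9892757391 + 214951342 = 168391826989 → 3878809126432/168391826989
APPEND 4: p_9 = 4·3878809126432 + 227873990917 = 15743110496645, q_9 = 4·168391826989 + 9892757391 = 683460065347 → 15743110496645/683460065347
APPEND 34: p_10 = 34·15743110496645 + 3878809126432 = 539144566012362, q_10 = 34·683460065347 + 168391826989 = 23406034048787 → 539144566012362/23406034048787
APPEND 37: p_11 = 37·539144566012362 + 15743110496645 = 19964092052954039, q_11 = 37·23406034048787 + 683460065347 = 866706719870466 → 19964092052954039/866706719870466
APPEND 6: p_12 = 6·19964092052954039 + 539144566012362 = 120323696883736596, q_12 = 6·866706719870466 + 23406034048787 = 5223646353271583 → 120323696883736596/5223646353271583
APPEND 43: p_13 = 43·120323696883736596 + 19964092052954039 = 5193883058053627667, q_13 = 43·5223646353271583 + 866706719870466 = 225483499910548535 → 5193883058053627667/225483499910548535
APPEND 5: p_14 = 5·5193883058053627667 + 120323696883736596 = 26089738987151874931, q_14 = 5·225483499910548535 + 5223646353271583 = 1132641145906014258 → 26089738987151874931/1132641145906014258
APPEND 38: p_15 = 38·26089738987151874931 + 5193883058053627667 = 996603964569824875045, q_15 = 38·1132641145906014258 + 225483499910548535 = 43265847044339090339 → 996603964569824875045/43265847044339090339
APPEND 27: p_16 = 27·996603964569824875045 + 26089738987151874931 = 26934396782372423501146, q_16 = 27·43265847044339090339 + 1132641145906014258 = 1169310511343061453411 → 26934396782372423501146/1169310511343061453411
APPEND 17: p_17 = 17·26934396782372423501146 + 996603964569824875045 = 458881349264901024394527, q_17 = 17·1169310511343061453411 + 43265847044339090339 = 19921544539876383798326 → 458881349264901024394527/19921544539876383798326
APPEND 39: p_18 = 39·458881349264901024394527 + 26934396782372423501146 = 17923307018113512374887699, q_18 = 39·19921544539876383798326 + 1169310511343061453411 = 778109547566522029588125 → 17923307018113512374887699/778109547566522029588125
APPEND 38: p_19 = 38·17923307018113512374887699 + 458881349264901024394527 = 681544548037578371270127089, q_19 = 38·778109547566522029588125 + 19921544539876383798326 = 29588084352067713508147076 → 681544548037578371270127089/29588084352067713508147076

23/1
14051/610
632963/27479
3178866/138005
3878809126432/168391826989
539144566012362/23406034048787
19964092052954039/866706719870466
5193883058053627667/225483499910548535
996603964569824875045/43265847044339090339
26934396782372423501146/1169310511343061453411
681544548037578371270127089/29588084352067713508147076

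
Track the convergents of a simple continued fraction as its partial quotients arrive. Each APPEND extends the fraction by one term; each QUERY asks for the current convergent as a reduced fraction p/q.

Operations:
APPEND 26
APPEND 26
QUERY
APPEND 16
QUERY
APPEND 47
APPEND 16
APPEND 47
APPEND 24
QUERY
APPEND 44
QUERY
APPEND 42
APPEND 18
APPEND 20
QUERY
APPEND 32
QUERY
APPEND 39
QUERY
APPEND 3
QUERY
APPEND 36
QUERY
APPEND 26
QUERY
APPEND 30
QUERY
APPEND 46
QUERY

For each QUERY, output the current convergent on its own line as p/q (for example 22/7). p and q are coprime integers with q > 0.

APPEND 26: p_0 = 26·1 + 0 = 26, q_0 = 26·0 + 1 = 1 → 26/1
APPEND 26: p_1 = 26·26 + 1 = 677, q_1 = 26·1 + 0 = 26 → 677/26
APPEND 16: p_2 = 16·677 + 26 = 10858, q_2 = 16·26 + 1 = 417 → 10858/417
APPEND 47: p_3 = 47·10858 + 677 = 511003, q_3 = 47·417 + 26 = 19625 → 511003/19625
APPEND 16: p_4 = 16·511003 + 10858 = 8186906, q_4 = 16·19625 + 417 = 314417 → 8186906/314417
APPEND 47: p_5 = 47·8186906 + 511003 = 385295585, q_5 = 47·314417 + 19625 = 14797224 → 385295585/14797224
APPEND 24: p_6 = 24·385295585 + 8186906 = 9255280946, q_6 = 24·14797224 + 314417 = 355447793 → 9255280946/355447793
APPEND 44: p_7 = 44·9255280946 + 385295585 = 407617657209, q_7 = 44·355447793 + 14797224 = 15654500116 → 407617657209/15654500116
APPEND 42: p_8 = 42·407617657209 + 9255280946 = 17129196883724, q_8 = 42·15654500116 + 355447793 = 657844452665 → 17129196883724/657844452665
APPEND 18: p_9 = 18·17129196883724 + 407617657209 = 308733161564241, q_9 = 18·657844452665 + 15654500116 = 11856854648086 → 308733161564241/11856854648086
APPEND 20: p_10 = 20·308733161564241 + 17129196883724 = 6191792428168544, q_10 = 20·11856854648086 + 657844452665 = 237794937414385 → 6191792428168544/237794937414385
APPEND 32: p_11 = 32·6191792428168544 + 308733161564241 = 198446090862957649, q_11 = 32·237794937414385 + 11856854648086 = 7621294851908406 → 198446090862957649/7621294851908406
APPEND 39: p_12 = 39·198446090862957649 + 6191792428168544 = 7745589336083516855, q_12 = 39·7621294851908406 + 237794937414385 = 297468294161842219 → 7745589336083516855/297468294161842219
APPEND 3: p_13 = 3·7745589336083516855 + 198446090862957649 = 23435214099113508214, q_13 = 3·297468294161842219 + 7621294851908406 = 900026177337435063 → 23435214099113508214/900026177337435063
APPEND 36: p_14 = 36·23435214099113508214 + 7745589336083516855 = 851413296904169812559, q_14 = 36·900026177337435063 + 297468294161842219 = 32698410678309504487 → 851413296904169812559/32698410678309504487
APPEND 26: p_15 = 26·851413296904169812559 + 23435214099113508214 = 22160180933607528634748, q_15 = 26·32698410678309504487 + 900026177337435063 = 851058703813384551725 → 22160180933607528634748/851058703813384551725
APPEND 30: p_16 = 30·22160180933607528634748 + 851413296904169812559 = 665656841305130028854999, q_16 = 30·851058703813384551725 + 32698410678309504487 = 25564459525079846056237 → 665656841305130028854999/25564459525079846056237
APPEND 46: p_17 = 46·665656841305130028854999 + 22160180933607528634748 = 30642374880969588855964702, q_17 = 46·25564459525079846056237 + 851058703813384551725 = 1176816196857486303138627 → 30642374880969588855964702/1176816196857486303138627

677/26
10858/417
9255280946/355447793
407617657209/15654500116
6191792428168544/237794937414385
198446090862957649/7621294851908406
7745589336083516855/297468294161842219
23435214099113508214/900026177337435063
851413296904169812559/32698410678309504487
22160180933607528634748/851058703813384551725
665656841305130028854999/25564459525079846056237
30642374880969588855964702/1176816196857486303138627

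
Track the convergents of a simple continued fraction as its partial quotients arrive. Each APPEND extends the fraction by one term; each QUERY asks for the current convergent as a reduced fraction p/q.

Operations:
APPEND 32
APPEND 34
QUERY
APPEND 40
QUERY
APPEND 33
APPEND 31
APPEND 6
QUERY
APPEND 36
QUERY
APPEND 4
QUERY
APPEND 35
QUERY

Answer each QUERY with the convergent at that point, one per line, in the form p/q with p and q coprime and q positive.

APPEND 32: p_0 = 32·1 + 0 = 32, q_0 = 32·0 + 1 = 1 → 32/1
APPEND 34: p_1 = 34·32 + 1 = 1089, q_1 = 34·1 + 0 = 34 → 1089/34
APPEND 40: p_2 = 40·1089 + 32 = 43592, q_2 = 40·34 + 1 = 1361 → 43592/1361
APPEND 33: p_3 = 33·43592 + 1089 = 1439625, q_3 = 33·1361 + 34 = 44947 → 1439625/44947
APPEND 31: p_4 = 31·1439625 + 43592 = 44671967, q_4 = 31·44947 + 1361 = 1394718 → 44671967/1394718
APPEND 6: p_5 = 6·44671967 + 1439625 = 269471427, q_5 = 6·1394718 + 44947 = 8413255 → 269471427/8413255
APPEND 36: p_6 = 36·269471427 + 44671967 = 9745643339, q_6 = 36·8413255 + 1394718 = 304271898 → 9745643339/304271898
APPEND 4: p_7 = 4·9745643339 + 269471427 = 39252044783, q_7 = 4·304271898 + 8413255 = 1225500847 → 39252044783/1225500847
APPEND 35: p_8 = 35·39252044783 + 9745643339 = 1383567210744, q_8 = 35·1225500847 + 304271898 = 43196801543 → 1383567210744/43196801543

1089/34
43592/1361
269471427/8413255
9745643339/304271898
39252044783/1225500847
1383567210744/43196801543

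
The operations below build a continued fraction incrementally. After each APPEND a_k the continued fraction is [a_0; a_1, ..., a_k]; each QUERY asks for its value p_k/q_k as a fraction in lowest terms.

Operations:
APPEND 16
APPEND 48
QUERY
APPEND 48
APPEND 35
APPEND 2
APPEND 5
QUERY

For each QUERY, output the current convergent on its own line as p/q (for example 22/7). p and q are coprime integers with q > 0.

769/48
14410379/899478

APPEND 16: p_0 = 16·1 + 0 = 16, q_0 = 16·0 + 1 = 1 → 16/1
APPEND 48: p_1 = 48·16 + 1 = 769, q_1 = 48·1 + 0 = 48 → 769/48
APPEND 48: p_2 = 48·769 + 16 = 36928, q_2 = 48·48 + 1 = 2305 → 36928/2305
APPEND 35: p_3 = 35·36928 + 769 = 1293249, q_3 = 35·2305 + 48 = 80723 → 1293249/80723
APPEND 2: p_4 = 2·1293249 + 36928 = 2623426, q_4 = 2·80723 + 2305 = 163751 → 2623426/163751
APPEND 5: p_5 = 5·2623426 + 1293249 = 14410379, q_5 = 5·163751 + 80723 = 899478 → 14410379/899478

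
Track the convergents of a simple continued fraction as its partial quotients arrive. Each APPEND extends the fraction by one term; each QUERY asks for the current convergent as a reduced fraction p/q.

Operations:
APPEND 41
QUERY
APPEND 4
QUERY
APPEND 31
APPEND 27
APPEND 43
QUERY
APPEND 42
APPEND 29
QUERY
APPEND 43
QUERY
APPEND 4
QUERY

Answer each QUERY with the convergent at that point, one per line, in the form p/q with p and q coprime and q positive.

APPEND 41: p_0 = 41·1 + 0 = 41, q_0 = 41·0 + 1 = 1 → 41/1
APPEND 4: p_1 = 4·41 + 1 = 165, q_1 = 4·1 + 0 = 4 → 165/4
APPEND 31: p_2 = 31·165 + 41 = 5156, q_2 = 31·4 + 1 = 125 → 5156/125
APPEND 27: p_3 = 27·5156 + 165 = 139377, q_3 = 27·125 + 4 = 3379 → 139377/3379
APPEND 43: p_4 = 43·139377 + 5156 = 5998367, q_4 = 43·3379 + 125 = 145422 → 5998367/145422
APPEND 42: p_5 = 42·5998367 + 139377 = 252070791, q_5 = 42·145422 + 3379 = 6111103 → 252070791/6111103
APPEND 29: p_6 = 29·252070791 + 5998367 = 7316051306, q_6 = 29·6111103 + 145422 = 177367409 → 7316051306/177367409
APPEND 43: p_7 = 43·7316051306 + 252070791 = 314842276949, q_7 = 43·177367409 + 6111103 = 7632909690 → 314842276949/7632909690
APPEND 4: p_8 = 4·314842276949 + 7316051306 = 1266685159102, q_8 = 4·7632909690 + 177367409 = 30709006169 → 1266685159102/30709006169

41/1
165/4
5998367/145422
7316051306/177367409
314842276949/7632909690
1266685159102/30709006169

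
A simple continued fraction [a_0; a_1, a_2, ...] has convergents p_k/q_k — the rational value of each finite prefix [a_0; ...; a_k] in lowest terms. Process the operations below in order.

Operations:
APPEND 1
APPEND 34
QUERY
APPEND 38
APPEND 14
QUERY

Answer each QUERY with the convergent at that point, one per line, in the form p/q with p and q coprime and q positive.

35/34
18669/18136

APPEND 1: p_0 = 1·1 + 0 = 1, q_0 = 1·0 + 1 = 1 → 1/1
APPEND 34: p_1 = 34·1 + 1 = 35, q_1 = 34·1 + 0 = 34 → 35/34
APPEND 38: p_2 = 38·35 + 1 = 1331, q_2 = 38·34 + 1 = 1293 → 1331/1293
APPEND 14: p_3 = 14·1331 + 35 = 18669, q_3 = 14·1293 + 34 = 18136 → 18669/18136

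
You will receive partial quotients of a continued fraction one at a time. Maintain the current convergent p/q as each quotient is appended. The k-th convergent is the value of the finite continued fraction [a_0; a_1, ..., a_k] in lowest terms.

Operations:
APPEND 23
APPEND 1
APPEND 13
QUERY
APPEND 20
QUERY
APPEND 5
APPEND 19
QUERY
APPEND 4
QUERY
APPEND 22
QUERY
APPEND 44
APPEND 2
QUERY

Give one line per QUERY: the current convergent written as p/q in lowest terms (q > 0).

335/14
6724/281
651869/27242
2641431/110387
58763351/2455756
5235221101/218783058

APPEND 23: p_0 = 23·1 + 0 = 23, q_0 = 23·0 + 1 = 1 → 23/1
APPEND 1: p_1 = 1·23 + 1 = 24, q_1 = 1·1 + 0 = 1 → 24/1
APPEND 13: p_2 = 13·24 + 23 = 335, q_2 = 13·1 + 1 = 14 → 335/14
APPEND 20: p_3 = 20·335 + 24 = 6724, q_3 = 20·14 + 1 = 281 → 6724/281
APPEND 5: p_4 = 5·6724 + 335 = 33955, q_4 = 5·281 + 14 = 1419 → 33955/1419
APPEND 19: p_5 = 19·33955 + 6724 = 651869, q_5 = 19·1419 + 281 = 27242 → 651869/27242
APPEND 4: p_6 = 4·651869 + 33955 = 2641431, q_6 = 4·27242 + 1419 = 110387 → 2641431/110387
APPEND 22: p_7 = 22·2641431 + 651869 = 58763351, q_7 = 22·110387 + 27242 = 2455756 → 58763351/2455756
APPEND 44: p_8 = 44·58763351 + 2641431 = 2588228875, q_8 = 44·2455756 + 110387 = 108163651 → 2588228875/108163651
APPEND 2: p_9 = 2·2588228875 + 58763351 = 5235221101, q_9 = 2·108163651 + 2455756 = 218783058 → 5235221101/218783058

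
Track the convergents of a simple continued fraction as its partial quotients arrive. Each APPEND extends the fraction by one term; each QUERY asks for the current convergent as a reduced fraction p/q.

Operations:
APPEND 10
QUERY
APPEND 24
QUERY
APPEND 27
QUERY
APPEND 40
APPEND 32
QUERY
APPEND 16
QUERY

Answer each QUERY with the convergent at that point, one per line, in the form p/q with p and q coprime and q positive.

APPEND 10: p_0 = 10·1 + 0 = 10, q_0 = 10·0 + 1 = 1 → 10/1
APPEND 24: p_1 = 24·10 + 1 = 241, q_1 = 24·1 + 0 = 24 → 241/24
APPEND 27: p_2 = 27·241 + 10 = 6517, q_2 = 27·24 + 1 = 649 → 6517/649
APPEND 40: p_3 = 40·6517 + 241 = 260921, q_3 = 40·649 + 24 = 25984 → 260921/25984
APPEND 32: p_4 = 32·260921 + 6517 = 8355989, q_4 = 32·25984 + 649 = 832137 → 8355989/832137
APPEND 16: p_5 = 16·8355989 + 260921 = 133956745, q_5 = 16·832137 + 25984 = 13340176 → 133956745/13340176

10/1
241/24
6517/649
8355989/832137
133956745/13340176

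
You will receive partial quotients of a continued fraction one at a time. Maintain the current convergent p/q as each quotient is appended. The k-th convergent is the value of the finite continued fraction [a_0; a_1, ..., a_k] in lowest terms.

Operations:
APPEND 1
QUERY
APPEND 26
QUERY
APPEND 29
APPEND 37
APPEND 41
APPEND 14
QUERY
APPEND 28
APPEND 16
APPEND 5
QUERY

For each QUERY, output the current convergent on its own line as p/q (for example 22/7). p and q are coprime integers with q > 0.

APPEND 1: p_0 = 1·1 + 0 = 1, q_0 = 1·0 + 1 = 1 → 1/1
APPEND 26: p_1 = 26·1 + 1 = 27, q_1 = 26·1 + 0 = 26 → 27/26
APPEND 29: p_2 = 29·27 + 1 = 784, q_2 = 29·26 + 1 = 755 → 784/755
APPEND 37: p_3 = 37·784 + 27 = 29035, q_3 = 37·755 + 26 = 27961 → 29035/27961
APPEND 41: p_4 = 41·29035 + 784 = 1191219, q_4 = 41·27961 + 755 = 1147156 → 1191219/1147156
APPEND 14: p_5 = 14·1191219 + 29035 = 16706101, q_5 = 14·1147156 + 27961 = 16088145 → 16706101/16088145
APPEND 28: p_6 = 28·16706101 + 1191219 = 468962047, q_6 = 28·16088145 + 1147156 = 451615216 → 468962047/451615216
APPEND 16: p_7 = 16·468962047 + 16706101 = 7520098853, q_7 = 16·451615216 + 16088145 = 7241931601 → 7520098853/7241931601
APPEND 5: p_8 = 5·7520098853 + 468962047 = 38069456312, q_8 = 5·7241931601 + 451615216 = 36661273221 → 38069456312/36661273221

1/1
27/26
16706101/16088145
38069456312/36661273221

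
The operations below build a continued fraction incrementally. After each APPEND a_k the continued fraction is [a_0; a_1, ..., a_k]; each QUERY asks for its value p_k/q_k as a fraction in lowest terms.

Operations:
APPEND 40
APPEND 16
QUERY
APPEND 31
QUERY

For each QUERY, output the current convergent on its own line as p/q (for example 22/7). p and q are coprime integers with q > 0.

APPEND 40: p_0 = 40·1 + 0 = 40, q_0 = 40·0 + 1 = 1 → 40/1
APPEND 16: p_1 = 16·40 + 1 = 641, q_1 = 16·1 + 0 = 16 → 641/16
APPEND 31: p_2 = 31·641 + 40 = 19911, q_2 = 31·16 + 1 = 497 → 19911/497

641/16
19911/497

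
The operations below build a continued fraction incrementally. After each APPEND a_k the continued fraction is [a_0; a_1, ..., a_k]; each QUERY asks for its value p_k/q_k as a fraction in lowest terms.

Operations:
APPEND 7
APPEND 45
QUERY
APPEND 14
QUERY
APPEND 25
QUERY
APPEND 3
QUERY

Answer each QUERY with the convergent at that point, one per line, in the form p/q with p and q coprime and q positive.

316/45
4431/631
111091/15820
337704/48091

APPEND 7: p_0 = 7·1 + 0 = 7, q_0 = 7·0 + 1 = 1 → 7/1
APPEND 45: p_1 = 45·7 + 1 = 316, q_1 = 45·1 + 0 = 45 → 316/45
APPEND 14: p_2 = 14·316 + 7 = 4431, q_2 = 14·45 + 1 = 631 → 4431/631
APPEND 25: p_3 = 25·4431 + 316 = 111091, q_3 = 25·631 + 45 = 15820 → 111091/15820
APPEND 3: p_4 = 3·111091 + 4431 = 337704, q_4 = 3·15820 + 631 = 48091 → 337704/48091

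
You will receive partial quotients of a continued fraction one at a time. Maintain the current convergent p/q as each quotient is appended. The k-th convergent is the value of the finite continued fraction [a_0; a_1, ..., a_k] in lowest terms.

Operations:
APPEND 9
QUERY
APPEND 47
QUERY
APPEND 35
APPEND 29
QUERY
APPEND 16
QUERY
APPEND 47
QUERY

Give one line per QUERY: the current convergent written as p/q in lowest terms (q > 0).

9/1
424/47
431045/47781
6911569/766142
325274788/36056455

APPEND 9: p_0 = 9·1 + 0 = 9, q_0 = 9·0 + 1 = 1 → 9/1
APPEND 47: p_1 = 47·9 + 1 = 424, q_1 = 47·1 + 0 = 47 → 424/47
APPEND 35: p_2 = 35·424 + 9 = 14849, q_2 = 35·47 + 1 = 1646 → 14849/1646
APPEND 29: p_3 = 29·14849 + 424 = 431045, q_3 = 29·1646 + 47 = 47781 → 431045/47781
APPEND 16: p_4 = 16·431045 + 14849 = 6911569, q_4 = 16·47781 + 1646 = 766142 → 6911569/766142
APPEND 47: p_5 = 47·6911569 + 431045 = 325274788, q_5 = 47·766142 + 47781 = 36056455 → 325274788/36056455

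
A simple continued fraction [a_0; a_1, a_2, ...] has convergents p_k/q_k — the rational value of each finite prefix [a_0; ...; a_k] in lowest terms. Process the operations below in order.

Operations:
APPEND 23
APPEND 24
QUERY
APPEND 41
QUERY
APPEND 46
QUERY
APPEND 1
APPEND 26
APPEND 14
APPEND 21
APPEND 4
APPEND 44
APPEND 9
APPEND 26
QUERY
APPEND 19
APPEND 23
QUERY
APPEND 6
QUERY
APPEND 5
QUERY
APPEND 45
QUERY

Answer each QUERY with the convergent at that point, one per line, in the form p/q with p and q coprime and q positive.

APPEND 23: p_0 = 23·1 + 0 = 23, q_0 = 23·0 + 1 = 1 → 23/1
APPEND 24: p_1 = 24·23 + 1 = 553, q_1 = 24·1 + 0 = 24 → 553/24
APPEND 41: p_2 = 41·553 + 23 = 22696, q_2 = 41·24 + 1 = 985 → 22696/985
APPEND 46: p_3 = 46·22696 + 553 = 1044569, q_3 = 46·985 + 24 = 45334 → 1044569/45334
APPEND 1: p_4 = 1·1044569 + 22696 = 1067265, q_4 = 1·45334 + 985 = 46319 → 1067265/46319
APPEND 26: p_5 = 26·1067265 + 1044569 = 28793459, q_5 = 26·46319 + 45334 = 1249628 → 28793459/1249628
APPEND 14: p_6 = 14·28793459 + 1067265 = 404175691, q_6 = 14·1249628 + 46319 = 17541111 → 404175691/17541111
APPEND 21: p_7 = 21·404175691 + 28793459 = 8516482970, q_7 = 21·17541111 + 1249628 = 369612959 → 8516482970/369612959
APPEND 4: p_8 = 4·8516482970 + 404175691 = 34470107571, q_8 = 4·369612959 + 17541111 = 1495992947 → 34470107571/1495992947
APPEND 44: p_9 = 44·34470107571 + 8516482970 = 1525201216094, q_9 = 44·1495992947 + 369612959 = 66193302627 → 1525201216094/66193302627
APPEND 9: p_10 = 9·1525201216094 + 34470107571 = 13761281052417, q_10 = 9·66193302627 + 1495992947 = 597235716590 → 13761281052417/597235716590
APPEND 26: p_11 = 26·13761281052417 + 1525201216094 = 359318508578936, q_11 = 26·597235716590 + 66193302627 = 15594321933967 → 359318508578936/15594321933967
APPEND 19: p_12 = 19·359318508578936 + 13761281052417 = 6840812944052201, q_12 = 19·15594321933967 + 597235716590 = 296889352461963 → 6840812944052201/296889352461963
APPEND 23: p_13 = 23·6840812944052201 + 359318508578936 = 157698016221779559, q_13 = 23·296889352461963 + 15594321933967 = 6844049428559116 → 157698016221779559/6844049428559116
APPEND 6: p_14 = 6·157698016221779559 + 6840812944052201 = 953028910274729555, q_14 = 6·6844049428559116 + 296889352461963 = 41361185923816659 → 953028910274729555/41361185923816659
APPEND 5: p_15 = 5·953028910274729555 + 157698016221779559 = 4922842567595427334, q_15 = 5·41361185923816659 + 6844049428559116 = 213649979047642411 → 4922842567595427334/213649979047642411
APPEND 45: p_16 = 45·4922842567595427334 + 953028910274729555 = 222480944452068959585, q_16 = 45·213649979047642411 + 41361185923816659 = 9655610243067725154 → 222480944452068959585/9655610243067725154

553/24
22696/985
1044569/45334
359318508578936/15594321933967
157698016221779559/6844049428559116
953028910274729555/41361185923816659
4922842567595427334/213649979047642411
222480944452068959585/9655610243067725154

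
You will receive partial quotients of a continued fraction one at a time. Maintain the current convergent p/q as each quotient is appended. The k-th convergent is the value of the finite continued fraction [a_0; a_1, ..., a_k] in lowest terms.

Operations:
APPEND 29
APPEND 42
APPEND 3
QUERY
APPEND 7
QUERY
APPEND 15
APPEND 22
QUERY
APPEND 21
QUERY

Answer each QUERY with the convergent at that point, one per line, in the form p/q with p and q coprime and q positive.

3686/127
27021/931
9025043/310955
189934904/6544147

APPEND 29: p_0 = 29·1 + 0 = 29, q_0 = 29·0 + 1 = 1 → 29/1
APPEND 42: p_1 = 42·29 + 1 = 1219, q_1 = 42·1 + 0 = 42 → 1219/42
APPEND 3: p_2 = 3·1219 + 29 = 3686, q_2 = 3·42 + 1 = 127 → 3686/127
APPEND 7: p_3 = 7·3686 + 1219 = 27021, q_3 = 7·127 + 42 = 931 → 27021/931
APPEND 15: p_4 = 15·27021 + 3686 = 409001, q_4 = 15·931 + 127 = 14092 → 409001/14092
APPEND 22: p_5 = 22·409001 + 27021 = 9025043, q_5 = 22·14092 + 931 = 310955 → 9025043/310955
APPEND 21: p_6 = 21·9025043 + 409001 = 189934904, q_6 = 21·310955 + 14092 = 6544147 → 189934904/6544147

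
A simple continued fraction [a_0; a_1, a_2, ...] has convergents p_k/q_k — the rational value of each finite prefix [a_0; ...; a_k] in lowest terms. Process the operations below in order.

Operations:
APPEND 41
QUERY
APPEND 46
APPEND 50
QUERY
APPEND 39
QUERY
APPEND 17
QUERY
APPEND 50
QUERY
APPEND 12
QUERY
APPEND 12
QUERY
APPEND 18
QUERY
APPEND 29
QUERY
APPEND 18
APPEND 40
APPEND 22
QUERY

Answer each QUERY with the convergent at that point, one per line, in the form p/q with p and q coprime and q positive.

41/1
94391/2301
3683136/89785
62707703/1528646
3139068286/76522085
37731527135/919793666
455917393906/11114046077
8244244617443/200972623052
239539011299753/5839320114585
3811142678948044923/92905460300518612

APPEND 41: p_0 = 41·1 + 0 = 41, q_0 = 41·0 + 1 = 1 → 41/1
APPEND 46: p_1 = 46·41 + 1 = 1887, q_1 = 46·1 + 0 = 46 → 1887/46
APPEND 50: p_2 = 50·1887 + 41 = 94391, q_2 = 50·46 + 1 = 2301 → 94391/2301
APPEND 39: p_3 = 39·94391 + 1887 = 3683136, q_3 = 39·2301 + 46 = 89785 → 3683136/89785
APPEND 17: p_4 = 17·3683136 + 94391 = 62707703, q_4 = 17·89785 + 2301 = 1528646 → 62707703/1528646
APPEND 50: p_5 = 50·62707703 + 3683136 = 3139068286, q_5 = 50·1528646 + 89785 = 76522085 → 3139068286/76522085
APPEND 12: p_6 = 12·3139068286 + 62707703 = 37731527135, q_6 = 12·76522085 + 1528646 = 919793666 → 37731527135/919793666
APPEND 12: p_7 = 12·37731527135 + 3139068286 = 455917393906, q_7 = 12·919793666 + 76522085 = 11114046077 → 455917393906/11114046077
APPEND 18: p_8 = 18·455917393906 + 37731527135 = 8244244617443, q_8 = 18·11114046077 + 919793666 = 200972623052 → 8244244617443/200972623052
APPEND 29: p_9 = 29·8244244617443 + 455917393906 = 239539011299753, q_9 = 29·200972623052 + 11114046077 = 5839320114585 → 239539011299753/5839320114585
APPEND 18: p_10 = 18·239539011299753 + 8244244617443 = 4319946448012997, q_10 = 18·5839320114585 + 200972623052 = 105308734685582 → 4319946448012997/105308734685582
APPEND 40: p_11 = 40·4319946448012997 + 239539011299753 = 173037396931819633, q_11 = 40·105308734685582 + 5839320114585 = 4218188707537865 → 173037396931819633/4218188707537865
APPEND 22: p_12 = 22·173037396931819633 + 4319946448012997 = 3811142678948044923, q_12 = 22·4218188707537865 + 105308734685582 = 92905460300518612 → 3811142678948044923/92905460300518612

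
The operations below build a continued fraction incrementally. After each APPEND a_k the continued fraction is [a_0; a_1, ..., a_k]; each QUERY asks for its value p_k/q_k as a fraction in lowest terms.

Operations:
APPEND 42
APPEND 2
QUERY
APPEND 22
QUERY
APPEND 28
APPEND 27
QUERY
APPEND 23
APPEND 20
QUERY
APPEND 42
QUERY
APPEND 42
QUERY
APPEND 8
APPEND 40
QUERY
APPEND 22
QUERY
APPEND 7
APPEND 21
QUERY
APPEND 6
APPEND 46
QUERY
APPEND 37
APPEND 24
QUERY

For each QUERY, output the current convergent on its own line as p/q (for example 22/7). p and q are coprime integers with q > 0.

APPEND 42: p_0 = 42·1 + 0 = 42, q_0 = 42·0 + 1 = 1 → 42/1
APPEND 2: p_1 = 2·42 + 1 = 85, q_1 = 2·1 + 0 = 2 → 85/2
APPEND 22: p_2 = 22·85 + 42 = 1912, q_2 = 22·2 + 1 = 45 → 1912/45
APPEND 28: p_3 = 28·1912 + 85 = 53621, q_3 = 28·45 + 2 = 1262 → 53621/1262
APPEND 27: p_4 = 27·53621 + 1912 = 1449679, q_4 = 27·1262 + 45 = 34119 → 1449679/34119
APPEND 23: p_5 = 23·1449679 + 53621 = 33396238, q_5 = 23·34119 + 1262 = 785999 → 33396238/785999
APPEND 20: p_6 = 20·33396238 + 1449679 = 669374439, q_6 = 20·785999 + 34119 = 15754099 → 669374439/15754099
APPEND 42: p_7 = 42·669374439 + 33396238 = 28147122676, q_7 = 42·15754099 + 785999 = 662458157 → 28147122676/662458157
APPEND 42: p_8 = 42·28147122676 + 669374439 = 1182848526831, q_8 = 42·662458157 + 15754099 = 27838996693 → 1182848526831/27838996693
APPEND 8: p_9 = 8·1182848526831 + 28147122676 = 9490935337324, q_9 = 8·27838996693 + 662458157 = 223374431701 → 9490935337324/223374431701
APPEND 40: p_10 = 40·9490935337324 + 1182848526831 = 380820262019791, q_10 = 40·223374431701 + 27838996693 = 8962816264733 → 380820262019791/8962816264733
APPEND 22: p_11 = 22·380820262019791 + 9490935337324 = 8387536699772726, q_11 = 22·8962816264733 + 223374431701 = 197405332255827 → 8387536699772726/197405332255827
APPEND 7: p_12 = 7·8387536699772726 + 380820262019791 = 59093577160428873, q_12 = 7·197405332255827 + 8962816264733 = 1390800142055522 → 59093577160428873/1390800142055522
APPEND 21: p_13 = 21·59093577160428873 + 8387536699772726 = 1249352657068779059, q_13 = 21·1390800142055522 + 197405332255827 = 29404208315421789 → 1249352657068779059/29404208315421789
APPEND 6: p_14 = 6·1249352657068779059 + 59093577160428873 = 7555209519573103227, q_14 = 6·29404208315421789 + 1390800142055522 = 177816050034586256 → 7555209519573103227/177816050034586256
APPEND 46: p_15 = 46·7555209519573103227 + 1249352657068779059 = 348788990557431527501, q_15 = 46·177816050034586256 + 29404208315421789 = 8208942509906389565 → 348788990557431527501/8208942509906389565
APPEND 37: p_16 = 37·348788990557431527501 + 7555209519573103227 = 12912747860144539620764, q_16 = 37·8208942509906389565 + 177816050034586256 = 303908688916571000161 → 12912747860144539620764/303908688916571000161
APPEND 24: p_17 = 24·12912747860144539620764 + 348788990557431527501 = 310254737634026382425837, q_17 = 24·303908688916571000161 + 8208942509906389565 = 7302017476507610393429 → 310254737634026382425837/7302017476507610393429

85/2
1912/45
1449679/34119
669374439/15754099
28147122676/662458157
1182848526831/27838996693
380820262019791/8962816264733
8387536699772726/197405332255827
1249352657068779059/29404208315421789
348788990557431527501/8208942509906389565
310254737634026382425837/7302017476507610393429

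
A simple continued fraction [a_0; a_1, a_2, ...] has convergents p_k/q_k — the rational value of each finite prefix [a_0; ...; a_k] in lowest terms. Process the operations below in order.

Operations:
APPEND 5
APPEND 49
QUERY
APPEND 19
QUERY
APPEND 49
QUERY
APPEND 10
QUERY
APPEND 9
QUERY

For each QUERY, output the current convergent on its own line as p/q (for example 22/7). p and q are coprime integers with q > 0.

246/49
4679/932
229517/45717
2299849/458102
20928158/4168635

APPEND 5: p_0 = 5·1 + 0 = 5, q_0 = 5·0 + 1 = 1 → 5/1
APPEND 49: p_1 = 49·5 + 1 = 246, q_1 = 49·1 + 0 = 49 → 246/49
APPEND 19: p_2 = 19·246 + 5 = 4679, q_2 = 19·49 + 1 = 932 → 4679/932
APPEND 49: p_3 = 49·4679 + 246 = 229517, q_3 = 49·932 + 49 = 45717 → 229517/45717
APPEND 10: p_4 = 10·229517 + 4679 = 2299849, q_4 = 10·45717 + 932 = 458102 → 2299849/458102
APPEND 9: p_5 = 9·2299849 + 229517 = 20928158, q_5 = 9·458102 + 45717 = 4168635 → 20928158/4168635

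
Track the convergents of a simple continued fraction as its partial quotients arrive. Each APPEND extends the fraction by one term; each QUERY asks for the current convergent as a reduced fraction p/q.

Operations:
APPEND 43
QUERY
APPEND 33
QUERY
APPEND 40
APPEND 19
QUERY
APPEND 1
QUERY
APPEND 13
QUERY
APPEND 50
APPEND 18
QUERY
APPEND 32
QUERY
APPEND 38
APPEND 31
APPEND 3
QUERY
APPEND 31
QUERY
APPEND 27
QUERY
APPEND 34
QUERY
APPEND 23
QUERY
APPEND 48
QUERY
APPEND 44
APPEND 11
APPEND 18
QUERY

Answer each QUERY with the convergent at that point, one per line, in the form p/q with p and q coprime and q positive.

APPEND 43: p_0 = 43·1 + 0 = 43, q_0 = 43·0 + 1 = 1 → 43/1
APPEND 33: p_1 = 33·43 + 1 = 1420, q_1 = 33·1 + 0 = 33 → 1420/33
APPEND 40: p_2 = 40·1420 + 43 = 56843, q_2 = 40·33 + 1 = 1321 → 56843/1321
APPEND 19: p_3 = 19·56843 + 1420 = 1081437, q_3 = 19·1321 + 33 = 25132 → 1081437/25132
APPEND 1: p_4 = 1·1081437 + 56843 = 1138280, q_4 = 1·25132 + 1321 = 26453 → 1138280/26453
APPEND 13: p_5 = 13·1138280 + 1081437 = 15879077, q_5 = 13·26453 + 25132 = 369021 → 15879077/369021
APPEND 50: p_6 = 50·15879077 + 1138280 = 795092130, q_6 = 50·369021 + 26453 = 18477503 → 795092130/18477503
APPEND 18: p_7 = 18·795092130 + 15879077 = 14327537417, q_7 = 18·18477503 + 369021 = 332964075 → 14327537417/332964075
APPEND 32: p_8 = 32·14327537417 + 795092130 = 459276289474, q_8 = 32·332964075 + 18477503 = 10673327903 → 459276289474/10673327903
APPEND 38: p_9 = 38·459276289474 + 14327537417 = 17466826537429, q_9 = 38·10673327903 + 332964075 = 405919424389 → 17466826537429/405919424389
APPEND 31: p_10 = 31·17466826537429 + 459276289474 = 541930898949773, q_10 = 31·405919424389 + 10673327903 = 12594175483962 → 541930898949773/12594175483962
APPEND 3: p_11 = 3·541930898949773 + 17466826537429 = 1643259523386748, q_11 = 3·12594175483962 + 405919424389 = 38188445876275 → 1643259523386748/38188445876275
APPEND 31: p_12 = 31·1643259523386748 + 541930898949773 = 51482976123938961, q_12 = 31·38188445876275 + 12594175483962 = 1196435997648487 → 51482976123938961/1196435997648487
APPEND 27: p_13 = 27·51482976123938961 + 1643259523386748 = 1391683614869738695, q_13 = 27·1196435997648487 + 38188445876275 = 32341960382385424 → 1391683614869738695/32341960382385424
APPEND 34: p_14 = 34·1391683614869738695 + 51482976123938961 = 47368725881695054591, q_14 = 34·32341960382385424 + 1196435997648487 = 1100823088998752903 → 47368725881695054591/1100823088998752903
APPEND 23: p_15 = 23·47368725881695054591 + 1391683614869738695 = 1090872378893855994288, q_15 = 23·1100823088998752903 + 32341960382385424 = 25351273007353702193 → 1090872378893855994288/25351273007353702193
APPEND 48: p_16 = 48·1090872378893855994288 + 47368725881695054591 = 52409242912786782780415, q_16 = 48·25351273007353702193 + 1100823088998752903 = 1217961927441976458167 → 52409242912786782780415/1217961927441976458167
APPEND 44: p_17 = 44·52409242912786782780415 + 1090872378893855994288 = 2307097560541512298332548, q_17 = 44·1217961927441976458167 + 25351273007353702193 = 53615676080454317861541 → 2307097560541512298332548/53615676080454317861541
APPEND 11: p_18 = 11·2307097560541512298332548 + 52409242912786782780415 = 25430482408869422064438443, q_18 = 11·53615676080454317861541 + 1217961927441976458167 = 590990398812439472935118 → 25430482408869422064438443/590990398812439472935118
APPEND 18: p_19 = 18·25430482408869422064438443 + 2307097560541512298332548 = 460055780920191109458224522, q_19 = 18·590990398812439472935118 + 53615676080454317861541 = 10691442854704364830693665 → 460055780920191109458224522/10691442854704364830693665

43/1
1420/33
1081437/25132
1138280/26453
15879077/369021
14327537417/332964075
459276289474/10673327903
1643259523386748/38188445876275
51482976123938961/1196435997648487
1391683614869738695/32341960382385424
47368725881695054591/1100823088998752903
1090872378893855994288/25351273007353702193
52409242912786782780415/1217961927441976458167
460055780920191109458224522/10691442854704364830693665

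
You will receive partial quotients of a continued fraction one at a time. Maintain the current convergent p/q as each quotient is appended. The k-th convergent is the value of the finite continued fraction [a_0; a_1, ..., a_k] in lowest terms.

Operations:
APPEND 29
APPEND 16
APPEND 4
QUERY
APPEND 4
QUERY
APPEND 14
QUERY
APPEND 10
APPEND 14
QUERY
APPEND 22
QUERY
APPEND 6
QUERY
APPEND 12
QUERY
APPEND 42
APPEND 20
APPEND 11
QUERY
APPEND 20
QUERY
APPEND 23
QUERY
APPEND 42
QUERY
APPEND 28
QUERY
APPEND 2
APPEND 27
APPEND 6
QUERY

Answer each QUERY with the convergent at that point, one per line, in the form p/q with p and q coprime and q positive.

APPEND 29: p_0 = 29·1 + 0 = 29, q_0 = 29·0 + 1 = 1 → 29/1
APPEND 16: p_1 = 16·29 + 1 = 465, q_1 = 16·1 + 0 = 16 → 465/16
APPEND 4: p_2 = 4·465 + 29 = 1889, q_2 = 4·16 + 1 = 65 → 1889/65
APPEND 4: p_3 = 4·1889 + 465 = 8021, q_3 = 4·65 + 16 = 276 → 8021/276
APPEND 14: p_4 = 14·8021 + 1889 = 114183, q_4 = 14·276 + 65 = 3929 → 114183/3929
APPEND 10: p_5 = 10·114183 + 8021 = 1149851, q_5 = 10·3929 + 276 = 39566 → 1149851/39566
APPEND 14: p_6 = 14·1149851 + 114183 = 16212097, q_6 = 14·39566 + 3929 = 557853 → 16212097/557853
APPEND 22: p_7 = 22·16212097 + 1149851 = 357815985, q_7 = 22·557853 + 39566 = 12312332 → 357815985/12312332
APPEND 6: p_8 = 6·357815985 + 16212097 = 2163108007, q_8 = 6·12312332 + 557853 = 74431845 → 2163108007/74431845
APPEND 12: p_9 = 12·2163108007 + 357815985 = 26315112069, q_9 = 12·74431845 + 12312332 = 905494472 → 26315112069/905494472
APPEND 42: p_10 = 42·26315112069 + 2163108007 = 1107397814905, q_10 = 42·905494472 + 74431845 = 38105199669 → 1107397814905/38105199669
APPEND 20: p_11 = 20·1107397814905 + 26315112069 = 22174271410169, q_11 = 20·38105199669 + 905494472 = 763009487852 → 22174271410169/763009487852
APPEND 11: p_12 = 11·22174271410169 + 1107397814905 = 245024383326764, q_12 = 11·763009487852 + 38105199669 = 8431209566041 → 245024383326764/8431209566041
APPEND 20: p_13 = 20·245024383326764 + 22174271410169 = 4922661937945449, q_13 = 20·8431209566041 + 763009487852 = 169387200808672 → 4922661937945449/169387200808672
APPEND 23: p_14 = 23·4922661937945449 + 245024383326764 = 113466248956072091, q_14 = 23·169387200808672 + 8431209566041 = 3904336828165497 → 113466248956072091/3904336828165497
APPEND 42: p_15 = 42·113466248956072091 + 4922661937945449 = 4770505118092973271, q_15 = 42·3904336828165497 + 169387200808672 = 164151533983759546 → 4770505118092973271/164151533983759546
APPEND 28: p_16 = 28·4770505118092973271 + 113466248956072091 = 133687609555559323679, q_16 = 28·164151533983759546 + 3904336828165497 = 4600147288373432785 → 133687609555559323679/4600147288373432785
APPEND 2: p_17 = 2·133687609555559323679 + 4770505118092973271 = 272145724229211620629, q_17 = 2·4600147288373432785 + 164151533983759546 = 9364446110730625116 → 272145724229211620629/9364446110730625116
APPEND 27: p_18 = 27·272145724229211620629 + 133687609555559323679 = 7481622163744273080662, q_18 = 27·9364446110730625116 + 4600147288373432785 = 257440192278100310917 → 7481622163744273080662/257440192278100310917
APPEND 6: p_19 = 6·7481622163744273080662 + 272145724229211620629 = 45161878706694850104601, q_19 = 6·257440192278100310917 + 9364446110730625116 = 1554005599779332490618 → 45161878706694850104601/1554005599779332490618

1889/65
8021/276
114183/3929
16212097/557853
357815985/12312332
2163108007/74431845
26315112069/905494472
245024383326764/8431209566041
4922661937945449/169387200808672
113466248956072091/3904336828165497
4770505118092973271/164151533983759546
133687609555559323679/4600147288373432785
45161878706694850104601/1554005599779332490618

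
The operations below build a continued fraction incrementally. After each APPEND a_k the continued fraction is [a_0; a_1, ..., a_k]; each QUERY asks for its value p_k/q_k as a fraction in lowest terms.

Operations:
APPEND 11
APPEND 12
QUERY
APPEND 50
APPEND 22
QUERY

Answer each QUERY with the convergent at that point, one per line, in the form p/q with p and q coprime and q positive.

APPEND 11: p_0 = 11·1 + 0 = 11, q_0 = 11·0 + 1 = 1 → 11/1
APPEND 12: p_1 = 12·11 + 1 = 133, q_1 = 12·1 + 0 = 12 → 133/12
APPEND 50: p_2 = 50·133 + 11 = 6661, q_2 = 50·12 + 1 = 601 → 6661/601
APPEND 22: p_3 = 22·6661 + 133 = 146675, q_3 = 22·601 + 12 = 13234 → 146675/13234

133/12
146675/13234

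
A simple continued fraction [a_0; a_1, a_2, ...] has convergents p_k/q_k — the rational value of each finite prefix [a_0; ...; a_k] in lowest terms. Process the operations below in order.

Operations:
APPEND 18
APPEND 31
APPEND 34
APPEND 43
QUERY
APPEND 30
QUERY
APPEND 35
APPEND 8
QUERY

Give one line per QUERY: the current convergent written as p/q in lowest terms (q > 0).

818591/45396
24576754/1362935
6912616602/383347903

APPEND 18: p_0 = 18·1 + 0 = 18, q_0 = 18·0 + 1 = 1 → 18/1
APPEND 31: p_1 = 31·18 + 1 = 559, q_1 = 31·1 + 0 = 31 → 559/31
APPEND 34: p_2 = 34·559 + 18 = 19024, q_2 = 34·31 + 1 = 1055 → 19024/1055
APPEND 43: p_3 = 43·19024 + 559 = 818591, q_3 = 43·1055 + 31 = 45396 → 818591/45396
APPEND 30: p_4 = 30·818591 + 19024 = 24576754, q_4 = 30·45396 + 1055 = 1362935 → 24576754/1362935
APPEND 35: p_5 = 35·24576754 + 818591 = 861004981, q_5 = 35·1362935 + 45396 = 47748121 → 861004981/47748121
APPEND 8: p_6 = 8·861004981 + 24576754 = 6912616602, q_6 = 8·47748121 + 1362935 = 383347903 → 6912616602/383347903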